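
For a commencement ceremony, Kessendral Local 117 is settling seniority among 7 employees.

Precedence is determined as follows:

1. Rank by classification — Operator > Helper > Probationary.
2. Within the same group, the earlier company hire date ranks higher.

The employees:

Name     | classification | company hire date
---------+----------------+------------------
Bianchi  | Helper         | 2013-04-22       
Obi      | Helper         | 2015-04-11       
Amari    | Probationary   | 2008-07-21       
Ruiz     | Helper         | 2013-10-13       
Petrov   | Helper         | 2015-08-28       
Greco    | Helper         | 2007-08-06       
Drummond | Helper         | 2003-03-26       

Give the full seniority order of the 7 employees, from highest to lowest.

Drummond, Greco, Bianchi, Ruiz, Obi, Petrov, Amari

By classification: Drummond, Greco, Bianchi, Ruiz, Obi and Petrov (Helper); then Amari (Probationary).
Among Drummond, Greco, Bianchi, Ruiz, Obi and Petrov, by company hire date (earlier first): Drummond (2003-03-26) before Greco (2007-08-06) before Bianchi (2013-04-22) before Ruiz (2013-10-13) before Obi (2015-04-11) before Petrov (2015-08-28).
Full order: Drummond, Greco, Bianchi, Ruiz, Obi, Petrov, Amari.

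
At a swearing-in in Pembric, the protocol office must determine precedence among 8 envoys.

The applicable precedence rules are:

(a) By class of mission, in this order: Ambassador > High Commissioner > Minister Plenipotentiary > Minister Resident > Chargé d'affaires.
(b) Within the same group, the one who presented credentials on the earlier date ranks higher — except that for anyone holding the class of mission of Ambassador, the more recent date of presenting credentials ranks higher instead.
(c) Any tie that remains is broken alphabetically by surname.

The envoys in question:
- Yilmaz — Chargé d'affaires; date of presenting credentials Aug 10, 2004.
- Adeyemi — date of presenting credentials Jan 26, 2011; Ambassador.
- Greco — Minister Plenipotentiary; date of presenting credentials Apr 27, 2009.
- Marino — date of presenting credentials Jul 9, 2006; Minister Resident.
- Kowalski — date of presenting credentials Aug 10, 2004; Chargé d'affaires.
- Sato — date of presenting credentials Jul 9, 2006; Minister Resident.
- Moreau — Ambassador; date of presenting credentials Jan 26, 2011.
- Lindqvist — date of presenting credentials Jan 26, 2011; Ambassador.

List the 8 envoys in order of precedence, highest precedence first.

By class of mission: Adeyemi, Lindqvist and Moreau (Ambassador); then Greco (Minister Plenipotentiary); then Marino and Sato (Minister Resident); then Kowalski and Yilmaz (Chargé d'affaires).
Adeyemi, Lindqvist and Moreau all have date of presenting credentials Jan 26, 2011, so the next rule applies.
Among Adeyemi, Lindqvist and Moreau, alphabetically by surname: Adeyemi before Lindqvist before Moreau.
Marino and Sato both have date of presenting credentials Jul 9, 2006, so the next rule applies.
Among Marino and Sato, alphabetically by surname: Marino before Sato.
Kowalski and Yilmaz both have date of presenting credentials Aug 10, 2004, so the next rule applies.
Among Kowalski and Yilmaz, alphabetically by surname: Kowalski before Yilmaz.
Full order: Adeyemi, Lindqvist, Moreau, Greco, Marino, Sato, Kowalski, Yilmaz.

Adeyemi, Lindqvist, Moreau, Greco, Marino, Sato, Kowalski, Yilmaz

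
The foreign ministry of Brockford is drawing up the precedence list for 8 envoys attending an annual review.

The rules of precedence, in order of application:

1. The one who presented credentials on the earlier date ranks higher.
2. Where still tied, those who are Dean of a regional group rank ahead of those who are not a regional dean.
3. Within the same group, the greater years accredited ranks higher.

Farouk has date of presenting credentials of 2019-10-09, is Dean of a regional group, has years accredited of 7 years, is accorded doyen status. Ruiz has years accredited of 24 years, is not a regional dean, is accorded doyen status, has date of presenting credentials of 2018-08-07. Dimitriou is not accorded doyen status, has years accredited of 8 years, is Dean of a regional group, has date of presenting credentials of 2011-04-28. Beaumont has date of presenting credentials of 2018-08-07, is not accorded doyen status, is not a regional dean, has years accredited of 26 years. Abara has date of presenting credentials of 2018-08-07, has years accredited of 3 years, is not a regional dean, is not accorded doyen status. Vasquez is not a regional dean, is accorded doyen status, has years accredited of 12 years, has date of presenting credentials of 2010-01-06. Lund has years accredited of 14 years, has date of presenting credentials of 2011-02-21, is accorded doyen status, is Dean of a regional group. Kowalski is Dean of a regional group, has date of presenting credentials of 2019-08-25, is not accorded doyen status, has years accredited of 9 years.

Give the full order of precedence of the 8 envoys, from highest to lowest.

By date of presenting credentials (earlier first): Vasquez (2010-01-06); then Lund (2011-02-21); then Dimitriou (2011-04-28); then Beaumont, Ruiz and Abara (each 2018-08-07); then Kowalski (2019-08-25); then Farouk (2019-10-09).
Beaumont, Ruiz and Abara are each not a regional dean, so the next rule applies.
Among Beaumont, Ruiz and Abara, by years accredited (higher first): Beaumont (26 years) before Ruiz (24 years) before Abara (3 years).
Full order: Vasquez, Lund, Dimitriou, Beaumont, Ruiz, Abara, Kowalski, Farouk.

Vasquez, Lund, Dimitriou, Beaumont, Ruiz, Abara, Kowalski, Farouk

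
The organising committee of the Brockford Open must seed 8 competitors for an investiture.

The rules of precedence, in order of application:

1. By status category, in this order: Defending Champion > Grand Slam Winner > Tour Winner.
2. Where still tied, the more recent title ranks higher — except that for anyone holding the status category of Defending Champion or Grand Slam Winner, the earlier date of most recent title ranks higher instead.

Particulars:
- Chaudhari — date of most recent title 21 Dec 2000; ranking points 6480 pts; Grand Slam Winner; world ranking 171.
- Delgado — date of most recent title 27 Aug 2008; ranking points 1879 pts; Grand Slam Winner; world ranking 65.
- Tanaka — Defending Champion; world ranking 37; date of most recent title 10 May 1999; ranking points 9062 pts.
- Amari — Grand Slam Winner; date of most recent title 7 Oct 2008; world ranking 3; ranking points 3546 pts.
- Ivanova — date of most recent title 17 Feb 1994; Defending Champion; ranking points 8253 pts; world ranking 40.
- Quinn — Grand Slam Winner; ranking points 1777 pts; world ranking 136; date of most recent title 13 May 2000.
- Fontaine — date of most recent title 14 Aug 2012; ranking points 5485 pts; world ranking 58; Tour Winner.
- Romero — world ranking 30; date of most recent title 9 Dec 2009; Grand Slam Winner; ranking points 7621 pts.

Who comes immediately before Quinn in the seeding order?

By status category: Ivanova and Tanaka (Defending Champion); then Quinn, Chaudhari, Delgado, Amari and Romero (Grand Slam Winner); then Fontaine (Tour Winner).
Among Ivanova and Tanaka, by date of most recent title (earlier first) (reversed rule for this group): Ivanova (17 Feb 1994) before Tanaka (10 May 1999).
Among Quinn, Chaudhari, Delgado, Amari and Romero, by date of most recent title (earlier first) (reversed rule for this group): Quinn (13 May 2000) before Chaudhari (21 Dec 2000) before Delgado (27 Aug 2008) before Amari (7 Oct 2008) before Romero (9 Dec 2009).
Order: Ivanova, Tanaka, Quinn, Chaudhari, Delgado, Amari, Romero, Fontaine.

Tanaka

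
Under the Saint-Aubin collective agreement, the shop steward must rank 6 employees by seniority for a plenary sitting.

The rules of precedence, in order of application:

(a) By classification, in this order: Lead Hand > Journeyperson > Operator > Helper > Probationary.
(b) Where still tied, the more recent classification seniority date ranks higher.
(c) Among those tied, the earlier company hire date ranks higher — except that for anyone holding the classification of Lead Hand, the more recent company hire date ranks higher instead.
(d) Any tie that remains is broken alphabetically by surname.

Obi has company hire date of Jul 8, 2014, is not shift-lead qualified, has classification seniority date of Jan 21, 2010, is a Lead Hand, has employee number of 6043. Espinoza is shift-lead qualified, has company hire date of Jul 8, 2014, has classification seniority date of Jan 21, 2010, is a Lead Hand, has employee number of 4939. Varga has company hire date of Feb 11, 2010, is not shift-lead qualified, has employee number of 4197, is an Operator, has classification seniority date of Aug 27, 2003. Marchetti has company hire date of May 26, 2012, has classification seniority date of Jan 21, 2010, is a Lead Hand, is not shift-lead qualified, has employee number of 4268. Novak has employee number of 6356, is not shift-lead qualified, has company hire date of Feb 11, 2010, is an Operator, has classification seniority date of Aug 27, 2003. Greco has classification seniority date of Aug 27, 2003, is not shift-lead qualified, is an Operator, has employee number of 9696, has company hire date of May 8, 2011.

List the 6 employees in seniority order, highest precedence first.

Espinoza, Obi, Marchetti, Novak, Varga, Greco

By classification: Espinoza, Obi and Marchetti (Lead Hand); then Novak, Varga and Greco (Operator).
Espinoza, Obi and Marchetti all have classification seniority date Jan 21, 2010, so the next rule applies.
Among Espinoza, Obi and Marchetti, by company hire date (later first) (reversed rule for this group): Espinoza and Obi (Jul 8, 2014) before Marchetti (May 26, 2012).
Among Espinoza and Obi, alphabetically by surname: Espinoza before Obi.
Novak, Varga and Greco all have classification seniority date Aug 27, 2003, so the next rule applies.
Among Novak, Varga and Greco, by company hire date (earlier first): Novak and Varga (Feb 11, 2010) before Greco (May 8, 2011).
Among Novak and Varga, alphabetically by surname: Novak before Varga.
Full order: Espinoza, Obi, Marchetti, Novak, Varga, Greco.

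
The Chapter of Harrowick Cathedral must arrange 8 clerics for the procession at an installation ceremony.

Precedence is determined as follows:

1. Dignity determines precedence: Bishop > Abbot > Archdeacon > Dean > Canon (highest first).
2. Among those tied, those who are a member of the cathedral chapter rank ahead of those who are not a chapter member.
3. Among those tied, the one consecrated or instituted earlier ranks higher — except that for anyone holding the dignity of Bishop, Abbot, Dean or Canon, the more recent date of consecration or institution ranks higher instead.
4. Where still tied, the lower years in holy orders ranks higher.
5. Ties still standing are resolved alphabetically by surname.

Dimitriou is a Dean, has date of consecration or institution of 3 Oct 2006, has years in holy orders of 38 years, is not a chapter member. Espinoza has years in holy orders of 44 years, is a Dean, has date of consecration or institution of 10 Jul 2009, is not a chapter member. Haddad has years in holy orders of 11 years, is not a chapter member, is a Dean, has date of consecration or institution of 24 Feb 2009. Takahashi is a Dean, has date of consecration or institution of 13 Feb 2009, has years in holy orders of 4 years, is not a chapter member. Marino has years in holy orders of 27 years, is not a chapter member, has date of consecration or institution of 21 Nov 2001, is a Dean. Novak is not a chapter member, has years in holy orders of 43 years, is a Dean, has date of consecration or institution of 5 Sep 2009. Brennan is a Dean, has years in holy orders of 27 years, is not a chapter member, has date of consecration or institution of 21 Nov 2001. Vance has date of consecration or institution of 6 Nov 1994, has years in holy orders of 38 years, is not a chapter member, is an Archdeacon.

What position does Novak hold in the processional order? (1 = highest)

By dignity: Vance (Archdeacon); then Novak, Espinoza, Haddad, Takahashi, Dimitriou, Brennan and Marino (Dean).
Novak, Espinoza, Haddad, Takahashi, Dimitriou, Brennan and Marino are each not a chapter member, so the next rule applies.
Among Novak, Espinoza, Haddad, Takahashi, Dimitriou, Brennan and Marino, by date of consecration or institution (later first) (reversed rule for this group): Novak (5 Sep 2009) before Espinoza (10 Jul 2009) before Haddad (24 Feb 2009) before Takahashi (13 Feb 2009) before Dimitriou (3 Oct 2006) before Brennan and Marino (21 Nov 2001).
Brennan and Marino both have years in holy orders 27 years, so the next rule applies.
Among Brennan and Marino, alphabetically by surname: Brennan before Marino.
Order: Vance, Novak, Espinoza, Haddad, Takahashi, Dimitriou, Brennan, Marino. So position 2.

2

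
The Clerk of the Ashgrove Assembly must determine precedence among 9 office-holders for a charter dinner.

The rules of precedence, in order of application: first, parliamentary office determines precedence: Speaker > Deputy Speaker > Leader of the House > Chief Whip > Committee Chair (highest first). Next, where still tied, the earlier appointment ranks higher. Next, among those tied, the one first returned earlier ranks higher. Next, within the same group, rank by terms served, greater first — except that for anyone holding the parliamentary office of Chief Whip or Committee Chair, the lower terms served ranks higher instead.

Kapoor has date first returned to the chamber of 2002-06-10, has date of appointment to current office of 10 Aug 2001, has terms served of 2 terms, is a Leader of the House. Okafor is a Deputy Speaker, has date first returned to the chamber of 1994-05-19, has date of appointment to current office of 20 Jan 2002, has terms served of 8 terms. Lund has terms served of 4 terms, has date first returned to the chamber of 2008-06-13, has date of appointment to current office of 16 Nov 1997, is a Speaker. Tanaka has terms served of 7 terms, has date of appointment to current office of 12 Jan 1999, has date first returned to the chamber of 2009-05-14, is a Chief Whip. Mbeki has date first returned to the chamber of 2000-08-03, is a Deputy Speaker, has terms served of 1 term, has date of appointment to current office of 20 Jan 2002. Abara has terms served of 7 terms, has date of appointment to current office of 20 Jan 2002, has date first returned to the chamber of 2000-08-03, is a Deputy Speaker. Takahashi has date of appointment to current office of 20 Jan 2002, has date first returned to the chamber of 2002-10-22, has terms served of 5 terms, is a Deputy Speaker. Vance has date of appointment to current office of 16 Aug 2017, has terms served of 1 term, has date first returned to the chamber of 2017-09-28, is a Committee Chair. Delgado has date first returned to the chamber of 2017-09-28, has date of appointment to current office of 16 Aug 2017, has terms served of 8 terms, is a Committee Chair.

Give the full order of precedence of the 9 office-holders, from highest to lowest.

By parliamentary office: Lund (Speaker); then Okafor, Abara, Mbeki and Takahashi (Deputy Speaker); then Kapoor (Leader of the House); then Tanaka (Chief Whip); then Vance and Delgado (Committee Chair).
Okafor, Abara, Mbeki and Takahashi all have date of appointment to current office 20 Jan 2002, so the next rule applies.
Among Okafor, Abara, Mbeki and Takahashi, by date first returned to the chamber (earlier first): Okafor (1994-05-19) before Abara and Mbeki (2000-08-03) before Takahashi (2002-10-22).
Among Abara and Mbeki, by terms served (higher first): Abara (7 terms) before Mbeki (1 term).
Vance and Delgado both have date of appointment to current office 16 Aug 2017, so the next rule applies.
Vance and Delgado both have date first returned to the chamber 2017-09-28, so the next rule applies.
Among Vance and Delgado, by terms served (lower first) (reversed rule for this group): Vance (1 term) before Delgado (8 terms).
Full order: Lund, Okafor, Abara, Mbeki, Takahashi, Kapoor, Tanaka, Vance, Delgado.

Lund, Okafor, Abara, Mbeki, Takahashi, Kapoor, Tanaka, Vance, Delgado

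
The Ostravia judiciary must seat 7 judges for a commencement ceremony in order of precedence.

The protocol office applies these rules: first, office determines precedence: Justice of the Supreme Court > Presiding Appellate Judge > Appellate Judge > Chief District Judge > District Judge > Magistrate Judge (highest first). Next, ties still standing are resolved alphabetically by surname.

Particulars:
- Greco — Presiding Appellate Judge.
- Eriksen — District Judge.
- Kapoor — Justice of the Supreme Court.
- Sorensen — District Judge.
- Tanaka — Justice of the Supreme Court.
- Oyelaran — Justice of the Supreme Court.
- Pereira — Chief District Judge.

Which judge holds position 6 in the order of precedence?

Eriksen

By office: Kapoor, Oyelaran and Tanaka (Justice of the Supreme Court); then Greco (Presiding Appellate Judge); then Pereira (Chief District Judge); then Eriksen and Sorensen (District Judge).
Among Kapoor, Oyelaran and Tanaka, alphabetically by surname: Kapoor before Oyelaran before Tanaka.
Among Eriksen and Sorensen, alphabetically by surname: Eriksen before Sorensen.
Order: Kapoor, Oyelaran, Tanaka, Greco, Pereira, Eriksen, Sorensen.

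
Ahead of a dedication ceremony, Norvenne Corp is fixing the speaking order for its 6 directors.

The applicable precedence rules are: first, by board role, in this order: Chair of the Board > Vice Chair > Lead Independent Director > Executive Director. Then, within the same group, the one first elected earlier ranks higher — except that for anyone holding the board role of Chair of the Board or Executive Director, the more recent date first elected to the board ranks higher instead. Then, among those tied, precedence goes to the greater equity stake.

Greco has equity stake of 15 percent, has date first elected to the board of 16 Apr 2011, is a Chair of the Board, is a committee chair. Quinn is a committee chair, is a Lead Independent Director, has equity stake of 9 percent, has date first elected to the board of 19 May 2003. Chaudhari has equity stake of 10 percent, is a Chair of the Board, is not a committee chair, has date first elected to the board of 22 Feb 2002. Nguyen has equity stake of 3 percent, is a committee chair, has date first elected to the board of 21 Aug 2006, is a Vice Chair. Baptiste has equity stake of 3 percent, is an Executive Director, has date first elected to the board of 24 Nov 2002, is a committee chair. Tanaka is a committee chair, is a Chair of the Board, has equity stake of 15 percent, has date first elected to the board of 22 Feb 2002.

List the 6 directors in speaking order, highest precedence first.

By board role: Greco, Tanaka and Chaudhari (Chair of the Board); then Nguyen (Vice Chair); then Quinn (Lead Independent Director); then Baptiste (Executive Director).
Among Greco, Tanaka and Chaudhari, by date first elected to the board (later first) (reversed rule for this group): Greco (16 Apr 2011) before Tanaka and Chaudhari (22 Feb 2002).
Among Tanaka and Chaudhari, by equity stake (higher first): Tanaka (15 percent) before Chaudhari (10 percent).
Full order: Greco, Tanaka, Chaudhari, Nguyen, Quinn, Baptiste.

Greco, Tanaka, Chaudhari, Nguyen, Quinn, Baptiste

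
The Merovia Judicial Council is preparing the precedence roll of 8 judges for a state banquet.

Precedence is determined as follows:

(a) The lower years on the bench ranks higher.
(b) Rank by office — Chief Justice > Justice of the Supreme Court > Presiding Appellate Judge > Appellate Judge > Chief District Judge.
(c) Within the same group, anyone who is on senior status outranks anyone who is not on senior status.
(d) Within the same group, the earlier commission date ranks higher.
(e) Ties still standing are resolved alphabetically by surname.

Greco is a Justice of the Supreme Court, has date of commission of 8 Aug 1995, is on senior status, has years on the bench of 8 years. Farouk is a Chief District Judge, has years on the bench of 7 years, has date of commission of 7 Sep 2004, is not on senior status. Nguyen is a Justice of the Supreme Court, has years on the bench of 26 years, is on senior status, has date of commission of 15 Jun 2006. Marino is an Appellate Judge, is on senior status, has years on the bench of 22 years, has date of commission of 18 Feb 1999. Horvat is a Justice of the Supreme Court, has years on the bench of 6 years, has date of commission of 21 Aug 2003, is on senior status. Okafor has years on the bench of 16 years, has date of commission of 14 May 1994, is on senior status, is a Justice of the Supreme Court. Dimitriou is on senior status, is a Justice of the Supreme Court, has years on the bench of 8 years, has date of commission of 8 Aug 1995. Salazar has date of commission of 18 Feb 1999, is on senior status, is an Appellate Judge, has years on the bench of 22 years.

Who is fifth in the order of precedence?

By years on the bench (lower first): Horvat (6 years); then Farouk (7 years); then Dimitriou and Greco (both 8 years); then Okafor (16 years); then Marino and Salazar (both 22 years); then Nguyen (26 years).
Dimitriou and Greco are each Justice of the Supreme Court, so the next rule applies.
Dimitriou and Greco are each on senior status, so the next rule applies.
Dimitriou and Greco both have date of commission 8 Aug 1995, so the next rule applies.
Among Dimitriou and Greco, alphabetically by surname: Dimitriou before Greco.
Marino and Salazar are each Appellate Judge, so the next rule applies.
Marino and Salazar are each on senior status, so the next rule applies.
Marino and Salazar both have date of commission 18 Feb 1999, so the next rule applies.
Among Marino and Salazar, alphabetically by surname: Marino before Salazar.
Order: Horvat, Farouk, Dimitriou, Greco, Okafor, Marino, Salazar, Nguyen.

Okafor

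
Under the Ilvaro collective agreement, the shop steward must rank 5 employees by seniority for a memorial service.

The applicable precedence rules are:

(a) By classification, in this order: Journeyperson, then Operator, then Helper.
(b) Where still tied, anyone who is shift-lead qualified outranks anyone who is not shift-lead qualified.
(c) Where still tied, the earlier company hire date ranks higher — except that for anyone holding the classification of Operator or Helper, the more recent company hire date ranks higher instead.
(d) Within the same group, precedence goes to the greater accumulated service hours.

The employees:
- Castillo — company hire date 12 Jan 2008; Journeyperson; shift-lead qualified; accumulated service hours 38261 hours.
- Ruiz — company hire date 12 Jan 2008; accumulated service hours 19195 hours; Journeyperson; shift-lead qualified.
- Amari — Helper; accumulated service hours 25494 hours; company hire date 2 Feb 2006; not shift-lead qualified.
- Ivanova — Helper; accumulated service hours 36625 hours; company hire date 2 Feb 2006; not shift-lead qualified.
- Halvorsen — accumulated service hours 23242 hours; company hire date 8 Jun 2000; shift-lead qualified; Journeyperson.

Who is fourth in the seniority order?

By classification: Halvorsen, Castillo and Ruiz (Journeyperson); then Ivanova and Amari (Helper).
Halvorsen, Castillo and Ruiz are each shift-lead qualified, so the next rule applies.
Among Halvorsen, Castillo and Ruiz, by company hire date (earlier first): Halvorsen (8 Jun 2000) before Castillo and Ruiz (12 Jan 2008).
Among Castillo and Ruiz, by accumulated service hours (higher first): Castillo (38261 hours) before Ruiz (19195 hours).
Ivanova and Amari are each not shift-lead qualified, so the next rule applies.
Ivanova and Amari both have company hire date 2 Feb 2006, so the next rule applies.
Among Ivanova and Amari, by accumulated service hours (higher first): Ivanova (36625 hours) before Amari (25494 hours).
Order: Halvorsen, Castillo, Ruiz, Ivanova, Amari.

Ivanova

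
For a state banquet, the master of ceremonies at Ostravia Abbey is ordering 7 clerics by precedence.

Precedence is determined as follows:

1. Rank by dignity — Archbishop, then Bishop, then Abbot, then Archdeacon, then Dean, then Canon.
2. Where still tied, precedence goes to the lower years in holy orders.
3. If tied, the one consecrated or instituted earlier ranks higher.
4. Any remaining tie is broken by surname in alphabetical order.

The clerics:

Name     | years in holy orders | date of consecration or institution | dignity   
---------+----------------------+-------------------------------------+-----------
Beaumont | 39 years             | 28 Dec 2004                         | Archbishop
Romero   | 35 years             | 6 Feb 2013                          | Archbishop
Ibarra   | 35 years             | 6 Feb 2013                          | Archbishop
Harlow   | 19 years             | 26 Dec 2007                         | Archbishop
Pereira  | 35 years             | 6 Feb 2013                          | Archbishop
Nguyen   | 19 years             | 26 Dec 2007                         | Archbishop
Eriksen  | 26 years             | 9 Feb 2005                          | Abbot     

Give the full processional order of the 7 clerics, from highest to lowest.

Harlow, Nguyen, Ibarra, Pereira, Romero, Beaumont, Eriksen

By dignity: Harlow, Nguyen, Ibarra, Pereira, Romero and Beaumont (Archbishop); then Eriksen (Abbot).
Among Harlow, Nguyen, Ibarra, Pereira, Romero and Beaumont, by years in holy orders (lower first): Harlow and Nguyen (19 years) before Ibarra, Pereira and Romero (35 years) before Beaumont (39 years).
Harlow and Nguyen both have date of consecration or institution 26 Dec 2007, so the next rule applies.
Among Harlow and Nguyen, alphabetically by surname: Harlow before Nguyen.
Ibarra, Pereira and Romero all have date of consecration or institution 6 Feb 2013, so the next rule applies.
Among Ibarra, Pereira and Romero, alphabetically by surname: Ibarra before Pereira before Romero.
Full order: Harlow, Nguyen, Ibarra, Pereira, Romero, Beaumont, Eriksen.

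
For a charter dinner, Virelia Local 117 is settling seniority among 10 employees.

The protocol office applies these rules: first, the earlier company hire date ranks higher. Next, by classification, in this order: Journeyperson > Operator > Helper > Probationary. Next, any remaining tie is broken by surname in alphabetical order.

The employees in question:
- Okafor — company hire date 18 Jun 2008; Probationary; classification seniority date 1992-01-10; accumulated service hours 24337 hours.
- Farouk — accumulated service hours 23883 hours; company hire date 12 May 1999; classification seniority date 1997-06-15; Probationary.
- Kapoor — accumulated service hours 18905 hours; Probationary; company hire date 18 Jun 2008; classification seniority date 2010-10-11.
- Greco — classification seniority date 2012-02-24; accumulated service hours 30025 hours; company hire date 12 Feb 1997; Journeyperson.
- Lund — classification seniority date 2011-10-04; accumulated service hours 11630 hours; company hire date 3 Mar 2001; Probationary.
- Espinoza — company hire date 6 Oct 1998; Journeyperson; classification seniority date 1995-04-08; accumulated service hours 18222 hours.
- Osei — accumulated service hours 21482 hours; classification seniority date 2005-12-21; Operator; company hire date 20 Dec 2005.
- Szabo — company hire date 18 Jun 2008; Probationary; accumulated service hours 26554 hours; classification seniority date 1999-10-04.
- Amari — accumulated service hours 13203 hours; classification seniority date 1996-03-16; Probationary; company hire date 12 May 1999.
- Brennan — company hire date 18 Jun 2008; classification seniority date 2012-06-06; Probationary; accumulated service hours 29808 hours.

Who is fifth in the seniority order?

By company hire date (earlier first): Greco (12 Feb 1997); then Espinoza (6 Oct 1998); then Amari and Farouk (both 12 May 1999); then Lund (3 Mar 2001); then Osei (20 Dec 2005); then Brennan, Kapoor, Okafor and Szabo (each 18 Jun 2008).
Amari and Farouk are each Probationary, so the next rule applies.
Among Amari and Farouk, alphabetically by surname: Amari before Farouk.
Brennan, Kapoor, Okafor and Szabo are each Probationary, so the next rule applies.
Among Brennan, Kapoor, Okafor and Szabo, alphabetically by surname: Brennan before Kapoor before Okafor before Szabo.
Order: Greco, Espinoza, Amari, Farouk, Lund, Osei, Brennan, Kapoor, Okafor, Szabo.

Lund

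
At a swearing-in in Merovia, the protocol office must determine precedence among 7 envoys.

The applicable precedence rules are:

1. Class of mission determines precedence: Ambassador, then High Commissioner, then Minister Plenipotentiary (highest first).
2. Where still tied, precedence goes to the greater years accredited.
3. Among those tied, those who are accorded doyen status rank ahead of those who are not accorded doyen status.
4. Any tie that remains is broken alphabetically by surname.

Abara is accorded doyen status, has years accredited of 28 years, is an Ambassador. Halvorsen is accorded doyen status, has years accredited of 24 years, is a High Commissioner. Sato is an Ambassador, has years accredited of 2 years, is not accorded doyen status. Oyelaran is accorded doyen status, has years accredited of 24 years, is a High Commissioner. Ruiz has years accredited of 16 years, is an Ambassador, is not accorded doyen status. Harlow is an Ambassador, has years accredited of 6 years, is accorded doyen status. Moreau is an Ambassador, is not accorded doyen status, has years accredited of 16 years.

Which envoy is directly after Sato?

By class of mission: Abara, Moreau, Ruiz, Harlow and Sato (Ambassador); then Halvorsen and Oyelaran (High Commissioner).
Among Abara, Moreau, Ruiz, Harlow and Sato, by years accredited (higher first): Abara (28 years) before Moreau and Ruiz (16 years) before Harlow (6 years) before Sato (2 years).
Moreau and Ruiz are each not accorded doyen status, so the next rule applies.
Among Moreau and Ruiz, alphabetically by surname: Moreau before Ruiz.
Halvorsen and Oyelaran both have years accredited 24 years, so the next rule applies.
Halvorsen and Oyelaran are each accorded doyen status, so the next rule applies.
Among Halvorsen and Oyelaran, alphabetically by surname: Halvorsen before Oyelaran.
Order: Abara, Moreau, Ruiz, Harlow, Sato, Halvorsen, Oyelaran.

Halvorsen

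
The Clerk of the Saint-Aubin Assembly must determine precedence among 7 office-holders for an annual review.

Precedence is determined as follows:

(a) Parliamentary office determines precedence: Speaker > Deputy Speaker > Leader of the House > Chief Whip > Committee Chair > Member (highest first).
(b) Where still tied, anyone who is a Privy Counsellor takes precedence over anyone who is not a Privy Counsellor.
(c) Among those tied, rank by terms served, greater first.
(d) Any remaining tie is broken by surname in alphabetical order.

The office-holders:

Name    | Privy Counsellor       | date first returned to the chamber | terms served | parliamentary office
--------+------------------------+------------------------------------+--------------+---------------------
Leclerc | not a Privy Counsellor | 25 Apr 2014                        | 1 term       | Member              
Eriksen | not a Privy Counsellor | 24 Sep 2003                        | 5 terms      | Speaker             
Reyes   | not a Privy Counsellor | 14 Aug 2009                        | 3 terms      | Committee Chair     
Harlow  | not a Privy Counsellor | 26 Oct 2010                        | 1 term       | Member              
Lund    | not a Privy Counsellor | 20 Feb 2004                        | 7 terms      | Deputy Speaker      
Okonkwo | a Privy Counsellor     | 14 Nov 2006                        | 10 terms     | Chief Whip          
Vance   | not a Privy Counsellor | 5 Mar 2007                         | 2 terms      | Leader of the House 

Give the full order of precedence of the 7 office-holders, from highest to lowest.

Eriksen, Lund, Vance, Okonkwo, Reyes, Harlow, Leclerc

By parliamentary office: Eriksen (Speaker); then Lund (Deputy Speaker); then Vance (Leader of the House); then Okonkwo (Chief Whip); then Reyes (Committee Chair); then Harlow and Leclerc (Member).
Harlow and Leclerc are each not a Privy Counsellor, so the next rule applies.
Harlow and Leclerc both have terms served 1 term, so the next rule applies.
Among Harlow and Leclerc, alphabetically by surname: Harlow before Leclerc.
Full order: Eriksen, Lund, Vance, Okonkwo, Reyes, Harlow, Leclerc.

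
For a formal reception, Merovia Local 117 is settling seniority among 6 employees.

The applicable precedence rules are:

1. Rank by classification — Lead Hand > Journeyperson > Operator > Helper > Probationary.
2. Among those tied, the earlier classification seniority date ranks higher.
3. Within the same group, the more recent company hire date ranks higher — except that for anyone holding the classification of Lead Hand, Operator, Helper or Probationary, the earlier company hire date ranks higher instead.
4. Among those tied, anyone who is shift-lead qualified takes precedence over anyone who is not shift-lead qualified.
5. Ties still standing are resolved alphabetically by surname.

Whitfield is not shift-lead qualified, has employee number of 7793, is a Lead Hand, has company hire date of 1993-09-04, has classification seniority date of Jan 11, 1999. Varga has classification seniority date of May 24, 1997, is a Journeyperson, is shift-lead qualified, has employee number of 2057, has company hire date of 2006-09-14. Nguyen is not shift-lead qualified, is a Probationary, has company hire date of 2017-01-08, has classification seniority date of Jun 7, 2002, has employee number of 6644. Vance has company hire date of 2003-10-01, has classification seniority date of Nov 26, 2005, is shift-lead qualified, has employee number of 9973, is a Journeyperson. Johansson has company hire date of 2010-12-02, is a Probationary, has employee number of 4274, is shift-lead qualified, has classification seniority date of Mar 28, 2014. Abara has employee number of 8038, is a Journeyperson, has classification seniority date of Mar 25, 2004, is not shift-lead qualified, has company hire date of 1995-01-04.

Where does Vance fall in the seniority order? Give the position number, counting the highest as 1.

By classification: Whitfield (Lead Hand); then Varga, Abara and Vance (Journeyperson); then Nguyen and Johansson (Probationary).
Among Varga, Abara and Vance, by classification seniority date (earlier first): Varga (May 24, 1997) before Abara (Mar 25, 2004) before Vance (Nov 26, 2005).
Among Nguyen and Johansson, by classification seniority date (earlier first): Nguyen (Jun 7, 2002) before Johansson (Mar 28, 2014).
Order: Whitfield, Varga, Abara, Vance, Nguyen, Johansson. So position 4.

4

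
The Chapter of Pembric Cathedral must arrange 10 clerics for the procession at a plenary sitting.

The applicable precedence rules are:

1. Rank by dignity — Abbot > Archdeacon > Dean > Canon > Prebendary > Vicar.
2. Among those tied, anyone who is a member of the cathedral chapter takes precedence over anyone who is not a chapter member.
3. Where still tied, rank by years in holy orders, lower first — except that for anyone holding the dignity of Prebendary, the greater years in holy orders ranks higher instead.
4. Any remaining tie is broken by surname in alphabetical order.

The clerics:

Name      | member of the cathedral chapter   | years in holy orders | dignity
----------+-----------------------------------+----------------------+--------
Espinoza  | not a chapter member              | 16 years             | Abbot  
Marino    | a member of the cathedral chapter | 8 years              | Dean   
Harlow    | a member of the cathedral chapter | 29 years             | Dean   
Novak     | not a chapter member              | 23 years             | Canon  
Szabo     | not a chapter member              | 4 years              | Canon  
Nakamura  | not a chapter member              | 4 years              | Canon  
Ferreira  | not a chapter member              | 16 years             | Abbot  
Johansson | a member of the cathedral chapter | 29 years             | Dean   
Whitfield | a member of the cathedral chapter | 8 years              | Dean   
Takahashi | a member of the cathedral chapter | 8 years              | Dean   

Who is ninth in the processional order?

Szabo

By dignity: Espinoza and Ferreira (Abbot); then Marino, Takahashi, Whitfield, Harlow and Johansson (Dean); then Nakamura, Szabo and Novak (Canon).
Espinoza and Ferreira are each not a chapter member, so the next rule applies.
Espinoza and Ferreira both have years in holy orders 16 years, so the next rule applies.
Among Espinoza and Ferreira, alphabetically by surname: Espinoza before Ferreira.
Marino, Takahashi, Whitfield, Harlow and Johansson are each a member of the cathedral chapter, so the next rule applies.
Among Marino, Takahashi, Whitfield, Harlow and Johansson, by years in holy orders (lower first): Marino, Takahashi and Whitfield (8 years) before Harlow and Johansson (29 years).
Among Marino, Takahashi and Whitfield, alphabetically by surname: Marino before Takahashi before Whitfield.
Among Harlow and Johansson, alphabetically by surname: Harlow before Johansson.
Nakamura, Szabo and Novak are each not a chapter member, so the next rule applies.
Among Nakamura, Szabo and Novak, by years in holy orders (lower first): Nakamura and Szabo (4 years) before Novak (23 years).
Among Nakamura and Szabo, alphabetically by surname: Nakamura before Szabo.
Order: Espinoza, Ferreira, Marino, Takahashi, Whitfield, Harlow, Johansson, Nakamura, Szabo, Novak.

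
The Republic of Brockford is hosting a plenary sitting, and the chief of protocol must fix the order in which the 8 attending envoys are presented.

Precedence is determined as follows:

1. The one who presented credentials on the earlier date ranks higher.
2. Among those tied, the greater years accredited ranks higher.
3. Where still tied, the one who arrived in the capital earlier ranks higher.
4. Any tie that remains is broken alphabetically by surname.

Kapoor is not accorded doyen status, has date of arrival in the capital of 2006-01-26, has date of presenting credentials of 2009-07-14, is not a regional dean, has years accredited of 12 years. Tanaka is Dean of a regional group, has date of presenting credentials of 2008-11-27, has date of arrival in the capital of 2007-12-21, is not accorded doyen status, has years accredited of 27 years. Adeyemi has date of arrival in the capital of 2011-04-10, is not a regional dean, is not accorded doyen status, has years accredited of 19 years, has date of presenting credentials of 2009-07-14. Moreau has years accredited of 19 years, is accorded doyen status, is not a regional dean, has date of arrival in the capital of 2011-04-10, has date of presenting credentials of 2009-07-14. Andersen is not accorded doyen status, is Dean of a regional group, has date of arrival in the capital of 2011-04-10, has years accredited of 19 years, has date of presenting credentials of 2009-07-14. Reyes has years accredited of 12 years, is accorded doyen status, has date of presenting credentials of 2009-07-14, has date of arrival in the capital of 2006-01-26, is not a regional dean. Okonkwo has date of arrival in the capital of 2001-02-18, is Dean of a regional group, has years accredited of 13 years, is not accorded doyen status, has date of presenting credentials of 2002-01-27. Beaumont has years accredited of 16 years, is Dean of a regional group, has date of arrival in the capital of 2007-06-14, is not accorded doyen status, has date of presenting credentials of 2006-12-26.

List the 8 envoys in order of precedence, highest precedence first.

Okonkwo, Beaumont, Tanaka, Adeyemi, Andersen, Moreau, Kapoor, Reyes

By date of presenting credentials (earlier first): Okonkwo (2002-01-27); then Beaumont (2006-12-26); then Tanaka (2008-11-27); then Adeyemi, Andersen, Moreau, Kapoor and Reyes (each 2009-07-14).
Among Adeyemi, Andersen, Moreau, Kapoor and Reyes, by years accredited (higher first): Adeyemi, Andersen and Moreau (19 years) before Kapoor and Reyes (12 years).
Adeyemi, Andersen and Moreau all have date of arrival in the capital 2011-04-10, so the next rule applies.
Among Adeyemi, Andersen and Moreau, alphabetically by surname: Adeyemi before Andersen before Moreau.
Kapoor and Reyes both have date of arrival in the capital 2006-01-26, so the next rule applies.
Among Kapoor and Reyes, alphabetically by surname: Kapoor before Reyes.
Full order: Okonkwo, Beaumont, Tanaka, Adeyemi, Andersen, Moreau, Kapoor, Reyes.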